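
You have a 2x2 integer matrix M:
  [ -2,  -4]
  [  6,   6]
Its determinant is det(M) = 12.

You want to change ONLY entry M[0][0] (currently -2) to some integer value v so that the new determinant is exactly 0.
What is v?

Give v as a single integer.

Answer: -4

Derivation:
det is linear in entry M[0][0]: det = old_det + (v - -2) * C_00
Cofactor C_00 = 6
Want det = 0: 12 + (v - -2) * 6 = 0
  (v - -2) = -12 / 6 = -2
  v = -2 + (-2) = -4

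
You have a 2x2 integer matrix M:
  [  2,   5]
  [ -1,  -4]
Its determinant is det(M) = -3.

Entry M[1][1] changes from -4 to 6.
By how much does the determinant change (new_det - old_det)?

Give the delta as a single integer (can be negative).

Answer: 20

Derivation:
Cofactor C_11 = 2
Entry delta = 6 - -4 = 10
Det delta = entry_delta * cofactor = 10 * 2 = 20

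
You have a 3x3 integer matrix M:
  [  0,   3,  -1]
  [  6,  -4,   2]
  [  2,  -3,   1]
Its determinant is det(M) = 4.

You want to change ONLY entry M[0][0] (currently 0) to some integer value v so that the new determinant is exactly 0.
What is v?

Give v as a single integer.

det is linear in entry M[0][0]: det = old_det + (v - 0) * C_00
Cofactor C_00 = 2
Want det = 0: 4 + (v - 0) * 2 = 0
  (v - 0) = -4 / 2 = -2
  v = 0 + (-2) = -2

Answer: -2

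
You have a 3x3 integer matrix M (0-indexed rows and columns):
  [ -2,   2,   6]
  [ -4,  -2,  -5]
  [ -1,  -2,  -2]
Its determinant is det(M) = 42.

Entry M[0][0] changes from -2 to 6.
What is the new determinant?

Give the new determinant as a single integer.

det is linear in row 0: changing M[0][0] by delta changes det by delta * cofactor(0,0).
Cofactor C_00 = (-1)^(0+0) * minor(0,0) = -6
Entry delta = 6 - -2 = 8
Det delta = 8 * -6 = -48
New det = 42 + -48 = -6

Answer: -6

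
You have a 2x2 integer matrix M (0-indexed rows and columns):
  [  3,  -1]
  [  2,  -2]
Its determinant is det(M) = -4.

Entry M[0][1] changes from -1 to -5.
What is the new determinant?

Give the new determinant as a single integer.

det is linear in row 0: changing M[0][1] by delta changes det by delta * cofactor(0,1).
Cofactor C_01 = (-1)^(0+1) * minor(0,1) = -2
Entry delta = -5 - -1 = -4
Det delta = -4 * -2 = 8
New det = -4 + 8 = 4

Answer: 4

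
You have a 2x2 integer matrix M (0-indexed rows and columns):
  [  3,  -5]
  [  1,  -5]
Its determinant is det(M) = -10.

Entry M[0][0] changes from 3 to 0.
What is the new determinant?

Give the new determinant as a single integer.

det is linear in row 0: changing M[0][0] by delta changes det by delta * cofactor(0,0).
Cofactor C_00 = (-1)^(0+0) * minor(0,0) = -5
Entry delta = 0 - 3 = -3
Det delta = -3 * -5 = 15
New det = -10 + 15 = 5

Answer: 5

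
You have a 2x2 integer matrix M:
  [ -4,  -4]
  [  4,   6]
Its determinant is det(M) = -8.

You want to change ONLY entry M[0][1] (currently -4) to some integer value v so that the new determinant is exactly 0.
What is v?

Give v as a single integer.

Answer: -6

Derivation:
det is linear in entry M[0][1]: det = old_det + (v - -4) * C_01
Cofactor C_01 = -4
Want det = 0: -8 + (v - -4) * -4 = 0
  (v - -4) = 8 / -4 = -2
  v = -4 + (-2) = -6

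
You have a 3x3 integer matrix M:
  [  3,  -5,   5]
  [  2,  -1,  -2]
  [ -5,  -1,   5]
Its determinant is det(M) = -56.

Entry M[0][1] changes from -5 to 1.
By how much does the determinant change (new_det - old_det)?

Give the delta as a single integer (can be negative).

Answer: 0

Derivation:
Cofactor C_01 = 0
Entry delta = 1 - -5 = 6
Det delta = entry_delta * cofactor = 6 * 0 = 0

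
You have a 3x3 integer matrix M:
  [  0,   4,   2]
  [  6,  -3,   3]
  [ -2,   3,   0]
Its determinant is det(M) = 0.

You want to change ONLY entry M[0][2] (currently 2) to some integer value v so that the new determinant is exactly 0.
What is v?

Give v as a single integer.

det is linear in entry M[0][2]: det = old_det + (v - 2) * C_02
Cofactor C_02 = 12
Want det = 0: 0 + (v - 2) * 12 = 0
  (v - 2) = 0 / 12 = 0
  v = 2 + (0) = 2

Answer: 2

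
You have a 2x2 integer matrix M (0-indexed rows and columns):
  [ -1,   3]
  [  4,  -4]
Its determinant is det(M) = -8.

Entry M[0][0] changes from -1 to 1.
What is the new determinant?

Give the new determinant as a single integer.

det is linear in row 0: changing M[0][0] by delta changes det by delta * cofactor(0,0).
Cofactor C_00 = (-1)^(0+0) * minor(0,0) = -4
Entry delta = 1 - -1 = 2
Det delta = 2 * -4 = -8
New det = -8 + -8 = -16

Answer: -16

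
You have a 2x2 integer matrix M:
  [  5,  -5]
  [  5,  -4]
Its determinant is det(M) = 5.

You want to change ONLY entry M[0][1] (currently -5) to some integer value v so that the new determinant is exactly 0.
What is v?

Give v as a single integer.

det is linear in entry M[0][1]: det = old_det + (v - -5) * C_01
Cofactor C_01 = -5
Want det = 0: 5 + (v - -5) * -5 = 0
  (v - -5) = -5 / -5 = 1
  v = -5 + (1) = -4

Answer: -4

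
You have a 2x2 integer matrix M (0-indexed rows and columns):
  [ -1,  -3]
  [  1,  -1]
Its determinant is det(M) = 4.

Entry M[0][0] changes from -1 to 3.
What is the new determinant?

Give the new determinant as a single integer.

Answer: 0

Derivation:
det is linear in row 0: changing M[0][0] by delta changes det by delta * cofactor(0,0).
Cofactor C_00 = (-1)^(0+0) * minor(0,0) = -1
Entry delta = 3 - -1 = 4
Det delta = 4 * -1 = -4
New det = 4 + -4 = 0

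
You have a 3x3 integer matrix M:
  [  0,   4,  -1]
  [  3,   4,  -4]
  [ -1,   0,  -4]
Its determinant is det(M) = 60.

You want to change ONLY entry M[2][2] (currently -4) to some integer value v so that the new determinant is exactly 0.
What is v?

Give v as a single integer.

det is linear in entry M[2][2]: det = old_det + (v - -4) * C_22
Cofactor C_22 = -12
Want det = 0: 60 + (v - -4) * -12 = 0
  (v - -4) = -60 / -12 = 5
  v = -4 + (5) = 1

Answer: 1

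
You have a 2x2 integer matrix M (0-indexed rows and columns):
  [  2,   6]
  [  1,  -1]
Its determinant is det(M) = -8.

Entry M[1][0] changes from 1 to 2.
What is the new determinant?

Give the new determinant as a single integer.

Answer: -14

Derivation:
det is linear in row 1: changing M[1][0] by delta changes det by delta * cofactor(1,0).
Cofactor C_10 = (-1)^(1+0) * minor(1,0) = -6
Entry delta = 2 - 1 = 1
Det delta = 1 * -6 = -6
New det = -8 + -6 = -14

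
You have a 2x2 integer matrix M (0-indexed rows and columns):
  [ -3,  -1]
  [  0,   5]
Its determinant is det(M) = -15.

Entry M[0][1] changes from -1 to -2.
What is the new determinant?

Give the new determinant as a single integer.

det is linear in row 0: changing M[0][1] by delta changes det by delta * cofactor(0,1).
Cofactor C_01 = (-1)^(0+1) * minor(0,1) = 0
Entry delta = -2 - -1 = -1
Det delta = -1 * 0 = 0
New det = -15 + 0 = -15

Answer: -15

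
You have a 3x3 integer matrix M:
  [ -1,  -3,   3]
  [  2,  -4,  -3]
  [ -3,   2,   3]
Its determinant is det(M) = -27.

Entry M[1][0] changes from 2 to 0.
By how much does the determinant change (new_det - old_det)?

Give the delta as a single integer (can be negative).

Cofactor C_10 = 15
Entry delta = 0 - 2 = -2
Det delta = entry_delta * cofactor = -2 * 15 = -30

Answer: -30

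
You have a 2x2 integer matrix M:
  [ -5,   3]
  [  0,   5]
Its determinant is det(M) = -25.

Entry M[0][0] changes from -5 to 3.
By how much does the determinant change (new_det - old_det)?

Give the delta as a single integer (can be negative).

Answer: 40

Derivation:
Cofactor C_00 = 5
Entry delta = 3 - -5 = 8
Det delta = entry_delta * cofactor = 8 * 5 = 40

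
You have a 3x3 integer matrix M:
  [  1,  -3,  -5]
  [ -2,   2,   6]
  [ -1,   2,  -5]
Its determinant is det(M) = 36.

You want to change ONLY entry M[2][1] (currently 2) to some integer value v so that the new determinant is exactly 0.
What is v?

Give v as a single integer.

Answer: -7

Derivation:
det is linear in entry M[2][1]: det = old_det + (v - 2) * C_21
Cofactor C_21 = 4
Want det = 0: 36 + (v - 2) * 4 = 0
  (v - 2) = -36 / 4 = -9
  v = 2 + (-9) = -7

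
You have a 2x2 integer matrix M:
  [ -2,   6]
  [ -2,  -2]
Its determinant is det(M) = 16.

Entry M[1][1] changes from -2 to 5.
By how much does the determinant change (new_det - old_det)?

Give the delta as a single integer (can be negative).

Cofactor C_11 = -2
Entry delta = 5 - -2 = 7
Det delta = entry_delta * cofactor = 7 * -2 = -14

Answer: -14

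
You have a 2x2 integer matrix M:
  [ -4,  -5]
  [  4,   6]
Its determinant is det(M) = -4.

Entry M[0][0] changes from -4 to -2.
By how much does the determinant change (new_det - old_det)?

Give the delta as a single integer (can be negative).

Cofactor C_00 = 6
Entry delta = -2 - -4 = 2
Det delta = entry_delta * cofactor = 2 * 6 = 12

Answer: 12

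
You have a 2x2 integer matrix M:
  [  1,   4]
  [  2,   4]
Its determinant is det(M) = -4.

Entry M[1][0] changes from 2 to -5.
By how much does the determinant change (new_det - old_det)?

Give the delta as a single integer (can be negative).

Answer: 28

Derivation:
Cofactor C_10 = -4
Entry delta = -5 - 2 = -7
Det delta = entry_delta * cofactor = -7 * -4 = 28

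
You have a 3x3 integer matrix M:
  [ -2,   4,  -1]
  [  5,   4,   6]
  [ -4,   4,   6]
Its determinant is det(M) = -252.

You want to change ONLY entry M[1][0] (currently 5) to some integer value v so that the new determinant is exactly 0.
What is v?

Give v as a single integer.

Answer: -4

Derivation:
det is linear in entry M[1][0]: det = old_det + (v - 5) * C_10
Cofactor C_10 = -28
Want det = 0: -252 + (v - 5) * -28 = 0
  (v - 5) = 252 / -28 = -9
  v = 5 + (-9) = -4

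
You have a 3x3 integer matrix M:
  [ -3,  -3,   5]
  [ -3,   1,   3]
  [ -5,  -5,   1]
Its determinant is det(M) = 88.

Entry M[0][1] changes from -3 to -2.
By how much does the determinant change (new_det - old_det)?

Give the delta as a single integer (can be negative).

Answer: -12

Derivation:
Cofactor C_01 = -12
Entry delta = -2 - -3 = 1
Det delta = entry_delta * cofactor = 1 * -12 = -12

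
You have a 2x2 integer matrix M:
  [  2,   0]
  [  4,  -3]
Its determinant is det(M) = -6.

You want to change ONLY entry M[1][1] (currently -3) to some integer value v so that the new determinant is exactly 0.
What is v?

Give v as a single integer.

det is linear in entry M[1][1]: det = old_det + (v - -3) * C_11
Cofactor C_11 = 2
Want det = 0: -6 + (v - -3) * 2 = 0
  (v - -3) = 6 / 2 = 3
  v = -3 + (3) = 0

Answer: 0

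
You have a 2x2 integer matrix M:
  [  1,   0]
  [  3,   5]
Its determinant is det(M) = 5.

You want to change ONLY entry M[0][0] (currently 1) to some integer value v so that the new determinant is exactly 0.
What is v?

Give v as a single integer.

Answer: 0

Derivation:
det is linear in entry M[0][0]: det = old_det + (v - 1) * C_00
Cofactor C_00 = 5
Want det = 0: 5 + (v - 1) * 5 = 0
  (v - 1) = -5 / 5 = -1
  v = 1 + (-1) = 0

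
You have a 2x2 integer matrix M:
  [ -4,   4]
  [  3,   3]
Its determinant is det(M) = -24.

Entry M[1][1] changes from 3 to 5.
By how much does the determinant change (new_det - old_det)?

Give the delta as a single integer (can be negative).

Answer: -8

Derivation:
Cofactor C_11 = -4
Entry delta = 5 - 3 = 2
Det delta = entry_delta * cofactor = 2 * -4 = -8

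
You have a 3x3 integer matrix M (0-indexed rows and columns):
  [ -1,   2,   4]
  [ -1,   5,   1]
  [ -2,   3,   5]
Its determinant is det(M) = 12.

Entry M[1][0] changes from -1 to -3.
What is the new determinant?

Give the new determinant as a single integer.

Answer: 8

Derivation:
det is linear in row 1: changing M[1][0] by delta changes det by delta * cofactor(1,0).
Cofactor C_10 = (-1)^(1+0) * minor(1,0) = 2
Entry delta = -3 - -1 = -2
Det delta = -2 * 2 = -4
New det = 12 + -4 = 8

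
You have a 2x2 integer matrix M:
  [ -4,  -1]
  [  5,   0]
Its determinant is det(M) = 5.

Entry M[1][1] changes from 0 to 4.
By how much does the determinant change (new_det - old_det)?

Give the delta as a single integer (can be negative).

Cofactor C_11 = -4
Entry delta = 4 - 0 = 4
Det delta = entry_delta * cofactor = 4 * -4 = -16

Answer: -16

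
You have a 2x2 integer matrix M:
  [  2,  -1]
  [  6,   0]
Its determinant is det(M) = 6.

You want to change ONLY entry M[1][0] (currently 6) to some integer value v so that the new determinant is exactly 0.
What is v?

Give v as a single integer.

det is linear in entry M[1][0]: det = old_det + (v - 6) * C_10
Cofactor C_10 = 1
Want det = 0: 6 + (v - 6) * 1 = 0
  (v - 6) = -6 / 1 = -6
  v = 6 + (-6) = 0

Answer: 0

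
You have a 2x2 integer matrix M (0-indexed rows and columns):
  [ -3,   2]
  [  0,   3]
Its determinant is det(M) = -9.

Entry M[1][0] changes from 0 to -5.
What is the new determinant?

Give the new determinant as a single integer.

Answer: 1

Derivation:
det is linear in row 1: changing M[1][0] by delta changes det by delta * cofactor(1,0).
Cofactor C_10 = (-1)^(1+0) * minor(1,0) = -2
Entry delta = -5 - 0 = -5
Det delta = -5 * -2 = 10
New det = -9 + 10 = 1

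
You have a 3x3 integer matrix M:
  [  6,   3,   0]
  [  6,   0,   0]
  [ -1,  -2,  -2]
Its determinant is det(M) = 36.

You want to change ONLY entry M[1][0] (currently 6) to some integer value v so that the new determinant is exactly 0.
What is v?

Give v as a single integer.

det is linear in entry M[1][0]: det = old_det + (v - 6) * C_10
Cofactor C_10 = 6
Want det = 0: 36 + (v - 6) * 6 = 0
  (v - 6) = -36 / 6 = -6
  v = 6 + (-6) = 0

Answer: 0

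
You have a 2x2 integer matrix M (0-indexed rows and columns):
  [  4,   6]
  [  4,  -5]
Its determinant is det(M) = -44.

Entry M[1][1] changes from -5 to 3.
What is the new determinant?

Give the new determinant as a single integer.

det is linear in row 1: changing M[1][1] by delta changes det by delta * cofactor(1,1).
Cofactor C_11 = (-1)^(1+1) * minor(1,1) = 4
Entry delta = 3 - -5 = 8
Det delta = 8 * 4 = 32
New det = -44 + 32 = -12

Answer: -12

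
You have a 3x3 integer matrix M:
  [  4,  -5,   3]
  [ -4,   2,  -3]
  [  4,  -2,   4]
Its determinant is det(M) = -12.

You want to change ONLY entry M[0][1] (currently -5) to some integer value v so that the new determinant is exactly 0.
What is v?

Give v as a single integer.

det is linear in entry M[0][1]: det = old_det + (v - -5) * C_01
Cofactor C_01 = 4
Want det = 0: -12 + (v - -5) * 4 = 0
  (v - -5) = 12 / 4 = 3
  v = -5 + (3) = -2

Answer: -2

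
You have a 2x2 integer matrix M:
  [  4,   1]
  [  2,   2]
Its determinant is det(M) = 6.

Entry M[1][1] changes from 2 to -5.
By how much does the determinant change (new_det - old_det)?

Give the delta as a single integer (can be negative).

Answer: -28

Derivation:
Cofactor C_11 = 4
Entry delta = -5 - 2 = -7
Det delta = entry_delta * cofactor = -7 * 4 = -28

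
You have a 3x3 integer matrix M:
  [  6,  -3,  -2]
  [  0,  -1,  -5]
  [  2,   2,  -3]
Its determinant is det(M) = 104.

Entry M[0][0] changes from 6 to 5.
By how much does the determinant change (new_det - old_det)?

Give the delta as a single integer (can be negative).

Cofactor C_00 = 13
Entry delta = 5 - 6 = -1
Det delta = entry_delta * cofactor = -1 * 13 = -13

Answer: -13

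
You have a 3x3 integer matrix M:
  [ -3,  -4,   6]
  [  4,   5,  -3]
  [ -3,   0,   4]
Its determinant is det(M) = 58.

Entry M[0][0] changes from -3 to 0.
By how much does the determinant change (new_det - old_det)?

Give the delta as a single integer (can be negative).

Answer: 60

Derivation:
Cofactor C_00 = 20
Entry delta = 0 - -3 = 3
Det delta = entry_delta * cofactor = 3 * 20 = 60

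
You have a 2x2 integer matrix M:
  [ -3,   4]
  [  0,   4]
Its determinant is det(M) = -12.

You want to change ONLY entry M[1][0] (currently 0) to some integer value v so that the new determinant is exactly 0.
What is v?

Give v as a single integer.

det is linear in entry M[1][0]: det = old_det + (v - 0) * C_10
Cofactor C_10 = -4
Want det = 0: -12 + (v - 0) * -4 = 0
  (v - 0) = 12 / -4 = -3
  v = 0 + (-3) = -3

Answer: -3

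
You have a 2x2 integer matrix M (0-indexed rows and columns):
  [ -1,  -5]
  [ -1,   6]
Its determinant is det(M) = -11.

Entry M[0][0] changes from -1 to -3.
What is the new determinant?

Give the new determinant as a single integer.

Answer: -23

Derivation:
det is linear in row 0: changing M[0][0] by delta changes det by delta * cofactor(0,0).
Cofactor C_00 = (-1)^(0+0) * minor(0,0) = 6
Entry delta = -3 - -1 = -2
Det delta = -2 * 6 = -12
New det = -11 + -12 = -23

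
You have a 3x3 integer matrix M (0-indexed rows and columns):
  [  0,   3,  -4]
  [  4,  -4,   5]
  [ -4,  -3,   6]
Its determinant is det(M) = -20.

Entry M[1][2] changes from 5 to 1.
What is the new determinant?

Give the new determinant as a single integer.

det is linear in row 1: changing M[1][2] by delta changes det by delta * cofactor(1,2).
Cofactor C_12 = (-1)^(1+2) * minor(1,2) = -12
Entry delta = 1 - 5 = -4
Det delta = -4 * -12 = 48
New det = -20 + 48 = 28

Answer: 28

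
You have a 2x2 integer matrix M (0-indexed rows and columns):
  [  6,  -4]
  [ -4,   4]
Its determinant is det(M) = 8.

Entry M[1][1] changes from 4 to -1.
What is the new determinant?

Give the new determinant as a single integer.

Answer: -22

Derivation:
det is linear in row 1: changing M[1][1] by delta changes det by delta * cofactor(1,1).
Cofactor C_11 = (-1)^(1+1) * minor(1,1) = 6
Entry delta = -1 - 4 = -5
Det delta = -5 * 6 = -30
New det = 8 + -30 = -22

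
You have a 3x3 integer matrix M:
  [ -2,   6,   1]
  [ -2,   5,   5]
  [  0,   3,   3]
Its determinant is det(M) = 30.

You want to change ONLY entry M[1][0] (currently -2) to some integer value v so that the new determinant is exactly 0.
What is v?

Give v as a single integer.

det is linear in entry M[1][0]: det = old_det + (v - -2) * C_10
Cofactor C_10 = -15
Want det = 0: 30 + (v - -2) * -15 = 0
  (v - -2) = -30 / -15 = 2
  v = -2 + (2) = 0

Answer: 0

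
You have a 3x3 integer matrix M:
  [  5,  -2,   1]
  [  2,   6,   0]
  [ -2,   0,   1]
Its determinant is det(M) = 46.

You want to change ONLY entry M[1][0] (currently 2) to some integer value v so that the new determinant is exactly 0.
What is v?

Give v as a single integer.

det is linear in entry M[1][0]: det = old_det + (v - 2) * C_10
Cofactor C_10 = 2
Want det = 0: 46 + (v - 2) * 2 = 0
  (v - 2) = -46 / 2 = -23
  v = 2 + (-23) = -21

Answer: -21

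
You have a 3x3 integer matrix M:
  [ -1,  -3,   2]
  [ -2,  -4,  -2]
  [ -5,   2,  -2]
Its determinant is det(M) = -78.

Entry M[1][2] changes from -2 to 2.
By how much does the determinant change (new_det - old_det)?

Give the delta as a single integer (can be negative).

Cofactor C_12 = 17
Entry delta = 2 - -2 = 4
Det delta = entry_delta * cofactor = 4 * 17 = 68

Answer: 68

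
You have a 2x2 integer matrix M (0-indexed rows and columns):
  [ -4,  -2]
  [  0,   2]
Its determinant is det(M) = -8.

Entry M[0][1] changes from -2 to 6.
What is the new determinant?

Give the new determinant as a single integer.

det is linear in row 0: changing M[0][1] by delta changes det by delta * cofactor(0,1).
Cofactor C_01 = (-1)^(0+1) * minor(0,1) = 0
Entry delta = 6 - -2 = 8
Det delta = 8 * 0 = 0
New det = -8 + 0 = -8

Answer: -8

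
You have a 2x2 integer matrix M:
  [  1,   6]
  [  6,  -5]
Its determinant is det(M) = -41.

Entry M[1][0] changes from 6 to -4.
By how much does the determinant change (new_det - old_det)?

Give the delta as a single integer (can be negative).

Cofactor C_10 = -6
Entry delta = -4 - 6 = -10
Det delta = entry_delta * cofactor = -10 * -6 = 60

Answer: 60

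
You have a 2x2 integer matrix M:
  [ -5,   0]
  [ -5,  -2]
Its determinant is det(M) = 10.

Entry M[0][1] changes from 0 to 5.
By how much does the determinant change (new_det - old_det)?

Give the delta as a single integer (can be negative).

Answer: 25

Derivation:
Cofactor C_01 = 5
Entry delta = 5 - 0 = 5
Det delta = entry_delta * cofactor = 5 * 5 = 25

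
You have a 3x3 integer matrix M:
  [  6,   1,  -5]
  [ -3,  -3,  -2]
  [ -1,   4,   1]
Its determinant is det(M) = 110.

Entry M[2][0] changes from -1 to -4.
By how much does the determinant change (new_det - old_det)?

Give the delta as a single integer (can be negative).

Cofactor C_20 = -17
Entry delta = -4 - -1 = -3
Det delta = entry_delta * cofactor = -3 * -17 = 51

Answer: 51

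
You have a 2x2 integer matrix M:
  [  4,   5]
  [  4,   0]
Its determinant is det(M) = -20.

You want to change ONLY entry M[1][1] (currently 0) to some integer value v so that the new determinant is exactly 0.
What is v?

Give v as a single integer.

Answer: 5

Derivation:
det is linear in entry M[1][1]: det = old_det + (v - 0) * C_11
Cofactor C_11 = 4
Want det = 0: -20 + (v - 0) * 4 = 0
  (v - 0) = 20 / 4 = 5
  v = 0 + (5) = 5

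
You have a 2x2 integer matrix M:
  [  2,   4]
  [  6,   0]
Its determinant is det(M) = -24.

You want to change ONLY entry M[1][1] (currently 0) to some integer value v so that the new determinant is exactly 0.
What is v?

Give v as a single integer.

Answer: 12

Derivation:
det is linear in entry M[1][1]: det = old_det + (v - 0) * C_11
Cofactor C_11 = 2
Want det = 0: -24 + (v - 0) * 2 = 0
  (v - 0) = 24 / 2 = 12
  v = 0 + (12) = 12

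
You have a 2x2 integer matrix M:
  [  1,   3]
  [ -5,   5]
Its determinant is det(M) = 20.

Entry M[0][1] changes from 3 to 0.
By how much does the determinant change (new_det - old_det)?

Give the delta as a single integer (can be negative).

Cofactor C_01 = 5
Entry delta = 0 - 3 = -3
Det delta = entry_delta * cofactor = -3 * 5 = -15

Answer: -15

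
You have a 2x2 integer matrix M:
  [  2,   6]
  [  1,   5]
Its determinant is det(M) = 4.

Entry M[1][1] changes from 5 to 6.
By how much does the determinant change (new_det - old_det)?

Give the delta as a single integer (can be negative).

Answer: 2

Derivation:
Cofactor C_11 = 2
Entry delta = 6 - 5 = 1
Det delta = entry_delta * cofactor = 1 * 2 = 2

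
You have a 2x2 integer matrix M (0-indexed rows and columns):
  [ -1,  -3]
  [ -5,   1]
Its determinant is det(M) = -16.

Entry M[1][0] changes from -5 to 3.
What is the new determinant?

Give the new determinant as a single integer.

Answer: 8

Derivation:
det is linear in row 1: changing M[1][0] by delta changes det by delta * cofactor(1,0).
Cofactor C_10 = (-1)^(1+0) * minor(1,0) = 3
Entry delta = 3 - -5 = 8
Det delta = 8 * 3 = 24
New det = -16 + 24 = 8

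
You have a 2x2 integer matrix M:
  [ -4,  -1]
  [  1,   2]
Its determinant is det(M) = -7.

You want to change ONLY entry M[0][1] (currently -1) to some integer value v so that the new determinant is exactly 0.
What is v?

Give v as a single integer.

Answer: -8

Derivation:
det is linear in entry M[0][1]: det = old_det + (v - -1) * C_01
Cofactor C_01 = -1
Want det = 0: -7 + (v - -1) * -1 = 0
  (v - -1) = 7 / -1 = -7
  v = -1 + (-7) = -8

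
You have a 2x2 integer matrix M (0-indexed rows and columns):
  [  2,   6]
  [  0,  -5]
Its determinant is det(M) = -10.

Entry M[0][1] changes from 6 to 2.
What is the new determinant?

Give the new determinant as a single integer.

Answer: -10

Derivation:
det is linear in row 0: changing M[0][1] by delta changes det by delta * cofactor(0,1).
Cofactor C_01 = (-1)^(0+1) * minor(0,1) = 0
Entry delta = 2 - 6 = -4
Det delta = -4 * 0 = 0
New det = -10 + 0 = -10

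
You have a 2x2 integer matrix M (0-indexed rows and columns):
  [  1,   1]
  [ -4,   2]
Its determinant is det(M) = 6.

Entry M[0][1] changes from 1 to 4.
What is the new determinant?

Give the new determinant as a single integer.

Answer: 18

Derivation:
det is linear in row 0: changing M[0][1] by delta changes det by delta * cofactor(0,1).
Cofactor C_01 = (-1)^(0+1) * minor(0,1) = 4
Entry delta = 4 - 1 = 3
Det delta = 3 * 4 = 12
New det = 6 + 12 = 18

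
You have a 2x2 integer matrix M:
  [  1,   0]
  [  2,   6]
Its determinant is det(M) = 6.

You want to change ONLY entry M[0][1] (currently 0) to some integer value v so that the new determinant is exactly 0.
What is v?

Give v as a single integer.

Answer: 3

Derivation:
det is linear in entry M[0][1]: det = old_det + (v - 0) * C_01
Cofactor C_01 = -2
Want det = 0: 6 + (v - 0) * -2 = 0
  (v - 0) = -6 / -2 = 3
  v = 0 + (3) = 3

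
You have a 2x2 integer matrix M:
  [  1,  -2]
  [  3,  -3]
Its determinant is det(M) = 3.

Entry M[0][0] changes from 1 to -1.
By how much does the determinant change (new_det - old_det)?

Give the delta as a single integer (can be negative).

Answer: 6

Derivation:
Cofactor C_00 = -3
Entry delta = -1 - 1 = -2
Det delta = entry_delta * cofactor = -2 * -3 = 6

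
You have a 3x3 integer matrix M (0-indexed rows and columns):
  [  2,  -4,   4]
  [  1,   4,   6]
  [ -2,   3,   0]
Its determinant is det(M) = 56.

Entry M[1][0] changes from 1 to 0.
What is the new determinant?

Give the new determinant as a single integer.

Answer: 44

Derivation:
det is linear in row 1: changing M[1][0] by delta changes det by delta * cofactor(1,0).
Cofactor C_10 = (-1)^(1+0) * minor(1,0) = 12
Entry delta = 0 - 1 = -1
Det delta = -1 * 12 = -12
New det = 56 + -12 = 44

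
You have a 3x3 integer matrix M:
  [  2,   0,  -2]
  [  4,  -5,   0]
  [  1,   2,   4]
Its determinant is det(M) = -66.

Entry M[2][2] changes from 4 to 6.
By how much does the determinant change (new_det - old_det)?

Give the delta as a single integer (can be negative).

Cofactor C_22 = -10
Entry delta = 6 - 4 = 2
Det delta = entry_delta * cofactor = 2 * -10 = -20

Answer: -20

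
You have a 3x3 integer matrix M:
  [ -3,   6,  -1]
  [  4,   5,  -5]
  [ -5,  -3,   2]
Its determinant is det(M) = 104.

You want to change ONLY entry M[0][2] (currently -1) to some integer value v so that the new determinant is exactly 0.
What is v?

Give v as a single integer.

det is linear in entry M[0][2]: det = old_det + (v - -1) * C_02
Cofactor C_02 = 13
Want det = 0: 104 + (v - -1) * 13 = 0
  (v - -1) = -104 / 13 = -8
  v = -1 + (-8) = -9

Answer: -9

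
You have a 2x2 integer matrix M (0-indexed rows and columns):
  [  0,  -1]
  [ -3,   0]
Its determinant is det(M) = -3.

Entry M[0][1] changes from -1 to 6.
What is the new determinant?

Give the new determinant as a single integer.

Answer: 18

Derivation:
det is linear in row 0: changing M[0][1] by delta changes det by delta * cofactor(0,1).
Cofactor C_01 = (-1)^(0+1) * minor(0,1) = 3
Entry delta = 6 - -1 = 7
Det delta = 7 * 3 = 21
New det = -3 + 21 = 18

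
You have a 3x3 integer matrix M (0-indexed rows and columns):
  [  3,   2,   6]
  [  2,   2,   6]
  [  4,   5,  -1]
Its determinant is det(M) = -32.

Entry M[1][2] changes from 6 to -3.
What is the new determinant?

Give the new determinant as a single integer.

Answer: 31

Derivation:
det is linear in row 1: changing M[1][2] by delta changes det by delta * cofactor(1,2).
Cofactor C_12 = (-1)^(1+2) * minor(1,2) = -7
Entry delta = -3 - 6 = -9
Det delta = -9 * -7 = 63
New det = -32 + 63 = 31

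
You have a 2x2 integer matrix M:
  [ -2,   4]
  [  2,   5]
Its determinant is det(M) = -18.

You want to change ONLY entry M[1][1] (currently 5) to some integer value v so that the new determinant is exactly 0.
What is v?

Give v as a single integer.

det is linear in entry M[1][1]: det = old_det + (v - 5) * C_11
Cofactor C_11 = -2
Want det = 0: -18 + (v - 5) * -2 = 0
  (v - 5) = 18 / -2 = -9
  v = 5 + (-9) = -4

Answer: -4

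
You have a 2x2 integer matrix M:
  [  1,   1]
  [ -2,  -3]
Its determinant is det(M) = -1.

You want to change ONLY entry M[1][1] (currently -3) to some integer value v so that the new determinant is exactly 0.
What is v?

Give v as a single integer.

det is linear in entry M[1][1]: det = old_det + (v - -3) * C_11
Cofactor C_11 = 1
Want det = 0: -1 + (v - -3) * 1 = 0
  (v - -3) = 1 / 1 = 1
  v = -3 + (1) = -2

Answer: -2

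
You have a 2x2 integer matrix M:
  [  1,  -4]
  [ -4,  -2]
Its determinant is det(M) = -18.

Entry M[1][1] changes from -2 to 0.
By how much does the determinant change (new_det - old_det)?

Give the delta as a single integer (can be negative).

Cofactor C_11 = 1
Entry delta = 0 - -2 = 2
Det delta = entry_delta * cofactor = 2 * 1 = 2

Answer: 2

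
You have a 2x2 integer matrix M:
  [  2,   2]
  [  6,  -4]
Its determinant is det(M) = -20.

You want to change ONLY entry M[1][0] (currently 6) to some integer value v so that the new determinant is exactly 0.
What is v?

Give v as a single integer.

Answer: -4

Derivation:
det is linear in entry M[1][0]: det = old_det + (v - 6) * C_10
Cofactor C_10 = -2
Want det = 0: -20 + (v - 6) * -2 = 0
  (v - 6) = 20 / -2 = -10
  v = 6 + (-10) = -4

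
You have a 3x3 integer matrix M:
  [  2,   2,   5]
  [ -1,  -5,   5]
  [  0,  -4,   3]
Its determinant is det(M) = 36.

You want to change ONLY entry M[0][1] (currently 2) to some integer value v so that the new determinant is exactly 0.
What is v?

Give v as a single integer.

det is linear in entry M[0][1]: det = old_det + (v - 2) * C_01
Cofactor C_01 = 3
Want det = 0: 36 + (v - 2) * 3 = 0
  (v - 2) = -36 / 3 = -12
  v = 2 + (-12) = -10

Answer: -10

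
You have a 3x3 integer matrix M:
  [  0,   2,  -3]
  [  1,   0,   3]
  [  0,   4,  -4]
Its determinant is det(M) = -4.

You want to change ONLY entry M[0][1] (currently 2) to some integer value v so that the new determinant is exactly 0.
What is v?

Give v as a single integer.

Answer: 3

Derivation:
det is linear in entry M[0][1]: det = old_det + (v - 2) * C_01
Cofactor C_01 = 4
Want det = 0: -4 + (v - 2) * 4 = 0
  (v - 2) = 4 / 4 = 1
  v = 2 + (1) = 3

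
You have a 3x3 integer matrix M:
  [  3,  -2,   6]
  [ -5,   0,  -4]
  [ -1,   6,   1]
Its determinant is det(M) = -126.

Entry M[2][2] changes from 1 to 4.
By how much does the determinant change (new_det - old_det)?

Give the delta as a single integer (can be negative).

Answer: -30

Derivation:
Cofactor C_22 = -10
Entry delta = 4 - 1 = 3
Det delta = entry_delta * cofactor = 3 * -10 = -30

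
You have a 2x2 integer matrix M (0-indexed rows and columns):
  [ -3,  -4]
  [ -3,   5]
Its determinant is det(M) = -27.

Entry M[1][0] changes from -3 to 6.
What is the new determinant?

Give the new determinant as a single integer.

Answer: 9

Derivation:
det is linear in row 1: changing M[1][0] by delta changes det by delta * cofactor(1,0).
Cofactor C_10 = (-1)^(1+0) * minor(1,0) = 4
Entry delta = 6 - -3 = 9
Det delta = 9 * 4 = 36
New det = -27 + 36 = 9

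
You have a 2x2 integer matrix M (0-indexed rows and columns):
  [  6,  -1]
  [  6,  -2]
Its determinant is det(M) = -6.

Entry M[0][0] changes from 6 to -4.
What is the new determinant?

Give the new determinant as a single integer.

det is linear in row 0: changing M[0][0] by delta changes det by delta * cofactor(0,0).
Cofactor C_00 = (-1)^(0+0) * minor(0,0) = -2
Entry delta = -4 - 6 = -10
Det delta = -10 * -2 = 20
New det = -6 + 20 = 14

Answer: 14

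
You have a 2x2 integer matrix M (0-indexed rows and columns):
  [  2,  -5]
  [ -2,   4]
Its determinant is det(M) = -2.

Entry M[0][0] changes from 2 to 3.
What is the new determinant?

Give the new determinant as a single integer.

Answer: 2

Derivation:
det is linear in row 0: changing M[0][0] by delta changes det by delta * cofactor(0,0).
Cofactor C_00 = (-1)^(0+0) * minor(0,0) = 4
Entry delta = 3 - 2 = 1
Det delta = 1 * 4 = 4
New det = -2 + 4 = 2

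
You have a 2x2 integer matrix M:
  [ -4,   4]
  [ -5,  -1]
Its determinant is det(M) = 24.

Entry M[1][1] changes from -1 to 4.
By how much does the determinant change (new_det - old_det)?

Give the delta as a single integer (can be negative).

Answer: -20

Derivation:
Cofactor C_11 = -4
Entry delta = 4 - -1 = 5
Det delta = entry_delta * cofactor = 5 * -4 = -20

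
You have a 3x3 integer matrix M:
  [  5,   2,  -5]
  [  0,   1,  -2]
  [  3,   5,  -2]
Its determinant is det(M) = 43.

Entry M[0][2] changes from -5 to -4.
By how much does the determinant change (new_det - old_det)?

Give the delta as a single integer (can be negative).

Cofactor C_02 = -3
Entry delta = -4 - -5 = 1
Det delta = entry_delta * cofactor = 1 * -3 = -3

Answer: -3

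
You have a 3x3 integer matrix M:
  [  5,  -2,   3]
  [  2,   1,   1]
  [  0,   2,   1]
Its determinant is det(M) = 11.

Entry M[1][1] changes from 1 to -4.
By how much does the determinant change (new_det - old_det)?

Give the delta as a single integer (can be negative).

Cofactor C_11 = 5
Entry delta = -4 - 1 = -5
Det delta = entry_delta * cofactor = -5 * 5 = -25

Answer: -25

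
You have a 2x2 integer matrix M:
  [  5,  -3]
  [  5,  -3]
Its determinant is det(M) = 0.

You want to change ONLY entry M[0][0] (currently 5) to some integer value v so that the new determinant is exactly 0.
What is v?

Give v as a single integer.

det is linear in entry M[0][0]: det = old_det + (v - 5) * C_00
Cofactor C_00 = -3
Want det = 0: 0 + (v - 5) * -3 = 0
  (v - 5) = 0 / -3 = 0
  v = 5 + (0) = 5

Answer: 5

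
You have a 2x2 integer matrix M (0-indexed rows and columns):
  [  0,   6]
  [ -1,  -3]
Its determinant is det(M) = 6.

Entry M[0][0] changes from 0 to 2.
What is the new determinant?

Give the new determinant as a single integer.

Answer: 0

Derivation:
det is linear in row 0: changing M[0][0] by delta changes det by delta * cofactor(0,0).
Cofactor C_00 = (-1)^(0+0) * minor(0,0) = -3
Entry delta = 2 - 0 = 2
Det delta = 2 * -3 = -6
New det = 6 + -6 = 0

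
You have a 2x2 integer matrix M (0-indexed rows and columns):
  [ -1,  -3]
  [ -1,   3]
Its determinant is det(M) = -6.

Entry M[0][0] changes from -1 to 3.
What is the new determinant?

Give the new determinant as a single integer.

Answer: 6

Derivation:
det is linear in row 0: changing M[0][0] by delta changes det by delta * cofactor(0,0).
Cofactor C_00 = (-1)^(0+0) * minor(0,0) = 3
Entry delta = 3 - -1 = 4
Det delta = 4 * 3 = 12
New det = -6 + 12 = 6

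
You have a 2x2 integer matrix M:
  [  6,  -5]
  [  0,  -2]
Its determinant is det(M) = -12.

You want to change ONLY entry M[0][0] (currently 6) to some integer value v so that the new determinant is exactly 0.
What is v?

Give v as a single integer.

det is linear in entry M[0][0]: det = old_det + (v - 6) * C_00
Cofactor C_00 = -2
Want det = 0: -12 + (v - 6) * -2 = 0
  (v - 6) = 12 / -2 = -6
  v = 6 + (-6) = 0

Answer: 0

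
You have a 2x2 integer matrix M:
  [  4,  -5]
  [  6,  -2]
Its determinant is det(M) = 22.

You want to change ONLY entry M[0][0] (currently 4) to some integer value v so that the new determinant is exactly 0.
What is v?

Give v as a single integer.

Answer: 15

Derivation:
det is linear in entry M[0][0]: det = old_det + (v - 4) * C_00
Cofactor C_00 = -2
Want det = 0: 22 + (v - 4) * -2 = 0
  (v - 4) = -22 / -2 = 11
  v = 4 + (11) = 15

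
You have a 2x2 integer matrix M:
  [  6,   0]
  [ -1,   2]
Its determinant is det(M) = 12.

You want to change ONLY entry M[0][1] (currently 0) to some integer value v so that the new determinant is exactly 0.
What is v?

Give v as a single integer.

det is linear in entry M[0][1]: det = old_det + (v - 0) * C_01
Cofactor C_01 = 1
Want det = 0: 12 + (v - 0) * 1 = 0
  (v - 0) = -12 / 1 = -12
  v = 0 + (-12) = -12

Answer: -12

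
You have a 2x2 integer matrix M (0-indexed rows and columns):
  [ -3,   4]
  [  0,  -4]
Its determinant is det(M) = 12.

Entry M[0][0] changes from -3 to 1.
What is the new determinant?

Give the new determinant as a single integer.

Answer: -4

Derivation:
det is linear in row 0: changing M[0][0] by delta changes det by delta * cofactor(0,0).
Cofactor C_00 = (-1)^(0+0) * minor(0,0) = -4
Entry delta = 1 - -3 = 4
Det delta = 4 * -4 = -16
New det = 12 + -16 = -4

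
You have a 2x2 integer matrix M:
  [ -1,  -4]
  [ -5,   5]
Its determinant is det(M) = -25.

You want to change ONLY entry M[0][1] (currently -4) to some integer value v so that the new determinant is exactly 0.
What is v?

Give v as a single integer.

det is linear in entry M[0][1]: det = old_det + (v - -4) * C_01
Cofactor C_01 = 5
Want det = 0: -25 + (v - -4) * 5 = 0
  (v - -4) = 25 / 5 = 5
  v = -4 + (5) = 1

Answer: 1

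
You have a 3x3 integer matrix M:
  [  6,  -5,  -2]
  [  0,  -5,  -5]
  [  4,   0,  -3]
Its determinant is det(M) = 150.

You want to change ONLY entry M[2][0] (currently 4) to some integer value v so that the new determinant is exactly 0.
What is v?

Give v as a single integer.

Answer: -6

Derivation:
det is linear in entry M[2][0]: det = old_det + (v - 4) * C_20
Cofactor C_20 = 15
Want det = 0: 150 + (v - 4) * 15 = 0
  (v - 4) = -150 / 15 = -10
  v = 4 + (-10) = -6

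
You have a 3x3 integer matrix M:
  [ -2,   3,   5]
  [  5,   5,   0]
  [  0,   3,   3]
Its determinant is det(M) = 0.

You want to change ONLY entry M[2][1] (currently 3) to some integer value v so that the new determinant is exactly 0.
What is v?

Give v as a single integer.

det is linear in entry M[2][1]: det = old_det + (v - 3) * C_21
Cofactor C_21 = 25
Want det = 0: 0 + (v - 3) * 25 = 0
  (v - 3) = 0 / 25 = 0
  v = 3 + (0) = 3

Answer: 3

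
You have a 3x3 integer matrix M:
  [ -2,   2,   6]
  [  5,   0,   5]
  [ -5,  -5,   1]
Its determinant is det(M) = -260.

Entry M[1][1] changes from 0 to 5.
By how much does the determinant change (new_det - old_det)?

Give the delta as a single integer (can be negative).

Answer: 140

Derivation:
Cofactor C_11 = 28
Entry delta = 5 - 0 = 5
Det delta = entry_delta * cofactor = 5 * 28 = 140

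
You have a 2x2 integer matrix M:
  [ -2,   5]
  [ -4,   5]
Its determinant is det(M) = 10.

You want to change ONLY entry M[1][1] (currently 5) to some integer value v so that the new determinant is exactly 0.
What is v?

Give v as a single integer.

det is linear in entry M[1][1]: det = old_det + (v - 5) * C_11
Cofactor C_11 = -2
Want det = 0: 10 + (v - 5) * -2 = 0
  (v - 5) = -10 / -2 = 5
  v = 5 + (5) = 10

Answer: 10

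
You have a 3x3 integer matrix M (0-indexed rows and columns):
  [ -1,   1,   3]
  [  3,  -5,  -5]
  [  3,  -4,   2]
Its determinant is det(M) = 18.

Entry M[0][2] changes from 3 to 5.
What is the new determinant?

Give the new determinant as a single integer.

Answer: 24

Derivation:
det is linear in row 0: changing M[0][2] by delta changes det by delta * cofactor(0,2).
Cofactor C_02 = (-1)^(0+2) * minor(0,2) = 3
Entry delta = 5 - 3 = 2
Det delta = 2 * 3 = 6
New det = 18 + 6 = 24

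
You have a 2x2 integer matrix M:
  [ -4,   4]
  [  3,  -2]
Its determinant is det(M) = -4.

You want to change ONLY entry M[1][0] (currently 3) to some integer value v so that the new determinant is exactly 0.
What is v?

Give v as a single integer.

Answer: 2

Derivation:
det is linear in entry M[1][0]: det = old_det + (v - 3) * C_10
Cofactor C_10 = -4
Want det = 0: -4 + (v - 3) * -4 = 0
  (v - 3) = 4 / -4 = -1
  v = 3 + (-1) = 2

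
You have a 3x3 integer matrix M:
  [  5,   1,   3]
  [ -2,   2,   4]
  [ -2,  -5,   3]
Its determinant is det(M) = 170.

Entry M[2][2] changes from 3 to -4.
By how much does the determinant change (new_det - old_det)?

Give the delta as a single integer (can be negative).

Cofactor C_22 = 12
Entry delta = -4 - 3 = -7
Det delta = entry_delta * cofactor = -7 * 12 = -84

Answer: -84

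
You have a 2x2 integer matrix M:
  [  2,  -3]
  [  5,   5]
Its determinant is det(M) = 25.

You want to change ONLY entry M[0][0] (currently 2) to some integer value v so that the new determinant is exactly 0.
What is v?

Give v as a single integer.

Answer: -3

Derivation:
det is linear in entry M[0][0]: det = old_det + (v - 2) * C_00
Cofactor C_00 = 5
Want det = 0: 25 + (v - 2) * 5 = 0
  (v - 2) = -25 / 5 = -5
  v = 2 + (-5) = -3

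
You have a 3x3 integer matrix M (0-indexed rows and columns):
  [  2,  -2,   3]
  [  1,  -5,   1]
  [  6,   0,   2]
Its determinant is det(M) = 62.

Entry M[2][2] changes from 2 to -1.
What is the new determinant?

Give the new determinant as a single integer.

Answer: 86

Derivation:
det is linear in row 2: changing M[2][2] by delta changes det by delta * cofactor(2,2).
Cofactor C_22 = (-1)^(2+2) * minor(2,2) = -8
Entry delta = -1 - 2 = -3
Det delta = -3 * -8 = 24
New det = 62 + 24 = 86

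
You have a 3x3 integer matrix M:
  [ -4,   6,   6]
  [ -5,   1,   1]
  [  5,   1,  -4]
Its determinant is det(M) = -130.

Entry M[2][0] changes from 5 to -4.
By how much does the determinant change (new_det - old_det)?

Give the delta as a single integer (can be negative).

Cofactor C_20 = 0
Entry delta = -4 - 5 = -9
Det delta = entry_delta * cofactor = -9 * 0 = 0

Answer: 0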